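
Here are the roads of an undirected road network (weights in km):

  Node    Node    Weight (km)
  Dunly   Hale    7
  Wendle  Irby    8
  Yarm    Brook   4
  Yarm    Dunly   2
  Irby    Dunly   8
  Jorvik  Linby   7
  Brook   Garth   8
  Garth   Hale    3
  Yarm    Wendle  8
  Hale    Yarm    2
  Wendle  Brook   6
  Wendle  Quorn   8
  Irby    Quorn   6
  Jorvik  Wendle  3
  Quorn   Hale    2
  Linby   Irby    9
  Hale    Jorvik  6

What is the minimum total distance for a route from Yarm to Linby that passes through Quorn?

19 km

Best Yarm to Quorn: Yarm → Hale → Quorn costing 4
Shortest Quorn→Linby: Quorn → Irby → Linby = 15
Total via Quorn: 4 + 15 = 19 km.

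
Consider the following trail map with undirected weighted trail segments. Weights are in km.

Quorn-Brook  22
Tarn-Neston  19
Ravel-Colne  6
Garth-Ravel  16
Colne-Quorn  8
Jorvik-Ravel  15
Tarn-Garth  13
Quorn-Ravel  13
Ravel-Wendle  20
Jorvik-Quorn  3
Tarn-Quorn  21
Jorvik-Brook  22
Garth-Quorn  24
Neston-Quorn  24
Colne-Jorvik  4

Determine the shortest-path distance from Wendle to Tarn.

49 km

Compare a few routes:
Wendle–Ravel–Quorn–Tarn: 20+13+21 = 54
Wendle–Ravel–Colne–Jorvik–Quorn–Tarn: 20+6+4+3+21 = 54
Wendle–Ravel–Colne–Quorn–Tarn: 20+6+8+21 = 55
Wendle–Ravel–Garth–Tarn: 20+16+13 = 49
The minimum is 49 km via Wendle–Ravel–Garth–Tarn.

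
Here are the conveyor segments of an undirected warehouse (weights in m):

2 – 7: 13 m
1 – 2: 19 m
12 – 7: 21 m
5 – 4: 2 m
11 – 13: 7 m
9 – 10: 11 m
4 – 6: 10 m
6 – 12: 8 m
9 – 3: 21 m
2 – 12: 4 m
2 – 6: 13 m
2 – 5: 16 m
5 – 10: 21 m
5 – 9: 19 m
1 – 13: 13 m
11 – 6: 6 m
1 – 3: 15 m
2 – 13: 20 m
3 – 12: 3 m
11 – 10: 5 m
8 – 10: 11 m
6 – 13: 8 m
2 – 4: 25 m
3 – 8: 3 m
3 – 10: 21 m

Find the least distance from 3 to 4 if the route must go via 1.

Best 3 to 1: 3–1 costing 15
Shortest 1→4: 1–13–6–4 = 31
Total via 1: 15 + 31 = 46 m.

46 m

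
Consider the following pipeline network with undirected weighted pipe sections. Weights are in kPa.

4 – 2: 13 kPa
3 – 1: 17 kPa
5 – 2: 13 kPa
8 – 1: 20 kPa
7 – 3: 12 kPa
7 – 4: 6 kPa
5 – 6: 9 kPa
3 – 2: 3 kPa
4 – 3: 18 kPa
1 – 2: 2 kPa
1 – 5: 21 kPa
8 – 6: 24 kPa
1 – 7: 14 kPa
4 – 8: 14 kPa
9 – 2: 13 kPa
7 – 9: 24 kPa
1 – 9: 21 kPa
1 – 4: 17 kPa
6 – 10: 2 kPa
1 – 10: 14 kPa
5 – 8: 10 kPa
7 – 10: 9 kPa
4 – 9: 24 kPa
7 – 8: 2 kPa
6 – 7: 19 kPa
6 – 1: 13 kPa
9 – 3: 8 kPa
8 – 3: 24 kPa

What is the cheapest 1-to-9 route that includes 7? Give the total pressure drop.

Best 1 to 7: 1 → 7 costing 14
Best 7 to 9: 7 → 3 → 9 costing 20
Total via 7: 14 + 20 = 34 kPa.

34 kPa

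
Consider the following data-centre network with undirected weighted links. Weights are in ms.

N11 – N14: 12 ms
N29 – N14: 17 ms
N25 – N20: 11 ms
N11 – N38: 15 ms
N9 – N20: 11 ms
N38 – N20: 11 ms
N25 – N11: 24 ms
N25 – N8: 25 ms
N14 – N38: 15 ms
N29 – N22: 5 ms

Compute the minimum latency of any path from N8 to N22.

83 ms

Shortest distances from N8:
N8: 0
N25: 25  (via N8)
N20: 36  (via N25)
N38: 47  (via N20)
N9: 47  (via N20)
N11: 49  (via N25)
N14: 61  (via N11)
N29: 78  (via N14)
N22: 83  (via N29)
Shortest route: N8–N25–N11–N14–N29–N22 = 83 ms.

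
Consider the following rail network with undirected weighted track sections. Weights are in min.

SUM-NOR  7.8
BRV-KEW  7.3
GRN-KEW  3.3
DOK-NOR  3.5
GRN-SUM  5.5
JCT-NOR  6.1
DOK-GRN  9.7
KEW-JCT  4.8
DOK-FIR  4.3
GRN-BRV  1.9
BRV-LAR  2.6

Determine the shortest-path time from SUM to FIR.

15.6 min

Candidate routes:
SUM - GRN - DOK - FIR: 5.5+9.7+4.3 = 19.5
SUM - GRN - KEW - JCT - NOR - DOK - FIR: 5.5+3.3+4.8+6.1+3.5+4.3 = 27.5
SUM - NOR - DOK - FIR: 7.8+3.5+4.3 = 15.6
SUM - GRN - BRV - KEW - JCT - NOR - DOK - FIR: 5.5+1.9+7.3+4.8+6.1+3.5+4.3 = 33.4
Cheapest is SUM - NOR - DOK - FIR at 15.6 min.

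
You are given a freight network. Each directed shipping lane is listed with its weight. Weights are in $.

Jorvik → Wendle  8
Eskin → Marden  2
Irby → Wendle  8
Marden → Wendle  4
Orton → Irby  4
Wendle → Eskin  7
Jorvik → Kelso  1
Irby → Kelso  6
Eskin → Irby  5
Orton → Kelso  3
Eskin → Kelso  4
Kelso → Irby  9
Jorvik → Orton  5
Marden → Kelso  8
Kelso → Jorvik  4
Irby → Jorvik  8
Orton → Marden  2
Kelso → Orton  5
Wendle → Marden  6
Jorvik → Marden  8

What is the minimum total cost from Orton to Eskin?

Running Dijkstra from Orton:
Orton: 0
Marden: 2  (via Orton)
Kelso: 3  (via Orton)
Irby: 4  (via Orton)
Wendle: 6  (via Marden)
Jorvik: 7  (via Kelso)
Eskin: 13  (via Wendle)
Shortest route: Orton–Marden–Wendle–Eskin = $13.

$13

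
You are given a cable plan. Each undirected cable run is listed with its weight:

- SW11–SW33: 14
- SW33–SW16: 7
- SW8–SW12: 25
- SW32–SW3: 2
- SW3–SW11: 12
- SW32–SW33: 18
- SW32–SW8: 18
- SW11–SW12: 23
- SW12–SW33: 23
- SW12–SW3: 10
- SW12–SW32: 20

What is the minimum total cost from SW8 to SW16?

Compare a few routes:
SW8 → SW32 → SW3 → SW11 → SW33 → SW16: 18+2+12+14+7 = 53
SW8 → SW32 → SW33 → SW16: 18+18+7 = 43
The minimum is 43 via SW8 → SW32 → SW33 → SW16.

43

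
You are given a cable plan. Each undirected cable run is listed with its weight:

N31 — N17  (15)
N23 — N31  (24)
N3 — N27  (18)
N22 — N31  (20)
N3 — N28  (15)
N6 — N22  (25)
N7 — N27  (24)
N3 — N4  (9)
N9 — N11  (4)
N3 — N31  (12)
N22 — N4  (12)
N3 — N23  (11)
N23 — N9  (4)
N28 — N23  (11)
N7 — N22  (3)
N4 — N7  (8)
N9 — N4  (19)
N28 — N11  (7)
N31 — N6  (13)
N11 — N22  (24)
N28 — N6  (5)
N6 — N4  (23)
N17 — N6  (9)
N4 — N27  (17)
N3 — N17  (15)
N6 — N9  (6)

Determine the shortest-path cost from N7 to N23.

28

Enumerating some paths:
N7–N4–N9–N23: 8+19+4 = 31
N7–N22–N4–N3–N23: 3+12+9+11 = 35
N7–N4–N3–N23: 8+9+11 = 28
N7–N22–N11–N9–N23: 3+24+4+4 = 35
Cheapest is N7–N4–N3–N23 at 28.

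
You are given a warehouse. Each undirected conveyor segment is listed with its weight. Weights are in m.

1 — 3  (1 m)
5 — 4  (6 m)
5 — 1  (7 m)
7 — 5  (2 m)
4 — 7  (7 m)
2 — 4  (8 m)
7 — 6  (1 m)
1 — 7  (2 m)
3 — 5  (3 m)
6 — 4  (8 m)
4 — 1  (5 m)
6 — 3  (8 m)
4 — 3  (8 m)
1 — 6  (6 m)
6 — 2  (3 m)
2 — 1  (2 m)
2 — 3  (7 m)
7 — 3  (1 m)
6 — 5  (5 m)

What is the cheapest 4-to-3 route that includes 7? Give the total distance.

Best 4 to 7: 4–7 costing 7
Shortest 7→3: 7–3 = 1
Total via 7: 7 + 1 = 8 m.

8 m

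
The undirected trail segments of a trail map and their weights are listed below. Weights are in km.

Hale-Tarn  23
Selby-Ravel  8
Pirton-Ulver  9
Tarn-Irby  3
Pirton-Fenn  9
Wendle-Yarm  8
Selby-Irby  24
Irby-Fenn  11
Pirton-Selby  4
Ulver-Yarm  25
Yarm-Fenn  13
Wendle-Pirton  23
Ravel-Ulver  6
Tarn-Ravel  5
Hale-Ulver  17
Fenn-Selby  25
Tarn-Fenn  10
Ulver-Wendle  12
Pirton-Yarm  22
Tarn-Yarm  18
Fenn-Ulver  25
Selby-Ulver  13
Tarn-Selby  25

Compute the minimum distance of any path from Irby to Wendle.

26 km

Enumerating some paths:
Irby → Fenn → Yarm → Wendle: 11+13+8 = 32
Irby → Tarn → Yarm → Wendle: 3+18+8 = 29
Irby → Tarn → Ravel → Ulver → Wendle: 3+5+6+12 = 26
Cheapest is Irby → Tarn → Ravel → Ulver → Wendle at 26 km.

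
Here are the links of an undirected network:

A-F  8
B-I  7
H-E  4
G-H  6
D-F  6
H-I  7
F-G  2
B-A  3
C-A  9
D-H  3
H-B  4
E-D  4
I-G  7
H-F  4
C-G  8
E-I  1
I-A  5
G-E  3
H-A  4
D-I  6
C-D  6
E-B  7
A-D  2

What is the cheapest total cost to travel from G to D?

7

Enumerating some paths:
G → E → D: 3+4 = 7
G → F → D: 2+6 = 8
The minimum is 7 via G → E → D.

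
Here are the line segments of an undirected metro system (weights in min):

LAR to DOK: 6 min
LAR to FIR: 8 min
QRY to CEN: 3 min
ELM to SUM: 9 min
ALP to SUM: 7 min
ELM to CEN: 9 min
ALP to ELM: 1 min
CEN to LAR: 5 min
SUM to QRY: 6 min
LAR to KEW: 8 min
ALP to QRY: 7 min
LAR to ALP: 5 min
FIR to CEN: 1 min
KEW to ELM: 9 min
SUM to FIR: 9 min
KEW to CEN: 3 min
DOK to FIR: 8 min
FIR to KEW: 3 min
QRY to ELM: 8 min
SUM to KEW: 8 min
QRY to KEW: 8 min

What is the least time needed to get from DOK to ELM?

Compare a few routes:
DOK–FIR–CEN–ELM: 8+1+9 = 18
DOK–FIR–CEN–QRY–ALP–ELM: 8+1+3+7+1 = 20
DOK–LAR–ALP–ELM: 6+5+1 = 12
DOK–FIR–CEN–QRY–ELM: 8+1+3+8 = 20
Cheapest is DOK–LAR–ALP–ELM at 12 min.

12 min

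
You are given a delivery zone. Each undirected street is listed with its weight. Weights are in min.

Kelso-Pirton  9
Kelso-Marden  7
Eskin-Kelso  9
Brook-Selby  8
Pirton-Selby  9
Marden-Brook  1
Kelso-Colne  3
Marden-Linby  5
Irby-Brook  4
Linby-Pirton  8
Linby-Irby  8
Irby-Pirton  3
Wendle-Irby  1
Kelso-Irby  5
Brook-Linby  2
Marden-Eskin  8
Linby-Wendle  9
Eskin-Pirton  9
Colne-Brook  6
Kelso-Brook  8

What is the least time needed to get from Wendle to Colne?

9 min

Compare a few routes:
Wendle–Irby–Pirton–Kelso–Colne: 1+3+9+3 = 16
Wendle–Irby–Kelso–Colne: 1+5+3 = 9
Wendle–Irby–Brook–Colne: 1+4+6 = 11
The minimum is 9 min via Wendle–Irby–Kelso–Colne.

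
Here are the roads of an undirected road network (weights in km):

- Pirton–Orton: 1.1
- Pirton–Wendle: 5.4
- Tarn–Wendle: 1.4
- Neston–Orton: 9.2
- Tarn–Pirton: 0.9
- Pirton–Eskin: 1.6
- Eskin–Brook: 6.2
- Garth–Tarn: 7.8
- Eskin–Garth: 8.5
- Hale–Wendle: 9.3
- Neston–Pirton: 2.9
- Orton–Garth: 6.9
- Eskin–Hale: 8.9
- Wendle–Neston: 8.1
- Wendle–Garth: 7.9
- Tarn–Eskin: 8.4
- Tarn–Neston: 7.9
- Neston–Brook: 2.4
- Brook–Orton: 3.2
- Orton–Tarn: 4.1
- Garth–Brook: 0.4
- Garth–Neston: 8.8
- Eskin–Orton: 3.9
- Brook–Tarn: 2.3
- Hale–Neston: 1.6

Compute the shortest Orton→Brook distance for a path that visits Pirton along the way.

Shortest Orton→Pirton: Orton–Pirton = 1.1
Best Pirton to Brook: Pirton–Tarn–Brook costing 3.2
Total via Pirton: 1.1 + 3.2 = 4.3 km.

4.3 km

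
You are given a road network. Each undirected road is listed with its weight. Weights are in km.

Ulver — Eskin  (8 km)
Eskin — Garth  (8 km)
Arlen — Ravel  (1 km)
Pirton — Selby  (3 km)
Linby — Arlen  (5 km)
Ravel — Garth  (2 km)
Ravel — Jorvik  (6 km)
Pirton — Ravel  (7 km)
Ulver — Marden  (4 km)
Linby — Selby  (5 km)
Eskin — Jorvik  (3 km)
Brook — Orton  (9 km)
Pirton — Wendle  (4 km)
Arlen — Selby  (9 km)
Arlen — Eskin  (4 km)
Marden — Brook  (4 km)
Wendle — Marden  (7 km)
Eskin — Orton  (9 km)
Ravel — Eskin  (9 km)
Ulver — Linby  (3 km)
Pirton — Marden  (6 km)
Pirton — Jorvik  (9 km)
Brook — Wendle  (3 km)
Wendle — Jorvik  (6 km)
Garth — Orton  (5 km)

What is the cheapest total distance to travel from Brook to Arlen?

Candidate routes:
Brook–Marden–Ulver–Linby–Arlen: 4+4+3+5 = 16
Brook–Wendle–Pirton–Ravel–Arlen: 3+4+7+1 = 15
The minimum is 15 km via Brook–Wendle–Pirton–Ravel–Arlen.

15 km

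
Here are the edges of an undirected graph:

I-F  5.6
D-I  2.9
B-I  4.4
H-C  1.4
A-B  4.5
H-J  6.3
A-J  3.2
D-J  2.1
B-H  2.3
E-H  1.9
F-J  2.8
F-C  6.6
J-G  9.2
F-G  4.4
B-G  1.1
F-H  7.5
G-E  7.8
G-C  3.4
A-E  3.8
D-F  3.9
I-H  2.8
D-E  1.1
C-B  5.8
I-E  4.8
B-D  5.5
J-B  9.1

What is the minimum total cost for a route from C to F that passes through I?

Shortest C→I: C–H–I = 4.2
Best I to F: I–F costing 5.6
Total via I: 4.2 + 5.6 = 9.8.

9.8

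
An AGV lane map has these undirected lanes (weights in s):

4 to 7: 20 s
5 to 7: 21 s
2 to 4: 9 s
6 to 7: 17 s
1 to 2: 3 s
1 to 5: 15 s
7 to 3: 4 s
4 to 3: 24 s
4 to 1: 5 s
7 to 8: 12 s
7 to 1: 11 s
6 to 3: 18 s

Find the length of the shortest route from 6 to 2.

31 s

Shortest distances from 6:
6: 0
7: 17  (via 6)
3: 18  (via 6)
1: 28  (via 7)
8: 29  (via 7)
2: 31  (via 1)
Shortest route: 6 → 7 → 1 → 2 = 31 s.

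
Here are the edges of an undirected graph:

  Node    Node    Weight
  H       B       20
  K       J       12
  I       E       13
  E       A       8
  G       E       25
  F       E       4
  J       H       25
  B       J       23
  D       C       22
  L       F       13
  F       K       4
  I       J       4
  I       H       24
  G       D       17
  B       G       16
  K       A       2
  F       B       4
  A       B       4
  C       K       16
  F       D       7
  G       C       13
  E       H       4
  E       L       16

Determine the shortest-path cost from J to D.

23

Shortest distances from J:
J: 0
I: 4  (via J)
K: 12  (via J)
A: 14  (via K)
F: 16  (via K)
E: 17  (via I)
B: 18  (via A)
H: 21  (via E)
D: 23  (via F)
Shortest route: J–K–F–D = 23.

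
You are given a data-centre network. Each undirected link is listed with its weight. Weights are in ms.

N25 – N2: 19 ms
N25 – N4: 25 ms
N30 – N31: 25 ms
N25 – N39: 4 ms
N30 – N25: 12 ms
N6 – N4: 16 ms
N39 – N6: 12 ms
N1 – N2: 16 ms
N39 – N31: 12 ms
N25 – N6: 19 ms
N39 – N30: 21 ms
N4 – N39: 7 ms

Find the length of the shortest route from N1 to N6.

51 ms

Settle nodes by increasing distance from N1:
N1: 0
N2: 16  (via N1)
N25: 35  (via N2)
N39: 39  (via N25)
N4: 46  (via N39)
N30: 47  (via N25)
N6: 51  (via N39)
Shortest route: N1 → N2 → N25 → N39 → N6 = 51 ms.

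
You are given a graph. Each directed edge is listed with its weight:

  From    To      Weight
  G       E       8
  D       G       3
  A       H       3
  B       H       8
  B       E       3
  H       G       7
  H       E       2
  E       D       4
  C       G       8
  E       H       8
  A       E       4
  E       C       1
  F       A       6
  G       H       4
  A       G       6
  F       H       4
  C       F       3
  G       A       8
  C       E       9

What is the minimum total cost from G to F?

Settle nodes by increasing distance from G:
G: 0
H: 4  (via G)
E: 6  (via H)
C: 7  (via E)
A: 8  (via G)
D: 10  (via E)
F: 10  (via C)
Shortest route: G → H → E → C → F = 10.

10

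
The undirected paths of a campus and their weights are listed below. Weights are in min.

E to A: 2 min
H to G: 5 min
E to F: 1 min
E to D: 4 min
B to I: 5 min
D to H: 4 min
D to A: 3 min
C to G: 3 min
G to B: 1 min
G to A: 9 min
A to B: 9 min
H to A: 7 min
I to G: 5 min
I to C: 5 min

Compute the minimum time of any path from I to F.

Compare a few routes:
I → G → H → D → E → F: 5+5+4+4+1 = 19
I → B → A → E → F: 5+9+2+1 = 17
I → B → G → A → E → F: 5+1+9+2+1 = 18
I → G → B → A → E → F: 5+1+9+2+1 = 18
Cheapest is I → B → A → E → F at 17 min.

17 min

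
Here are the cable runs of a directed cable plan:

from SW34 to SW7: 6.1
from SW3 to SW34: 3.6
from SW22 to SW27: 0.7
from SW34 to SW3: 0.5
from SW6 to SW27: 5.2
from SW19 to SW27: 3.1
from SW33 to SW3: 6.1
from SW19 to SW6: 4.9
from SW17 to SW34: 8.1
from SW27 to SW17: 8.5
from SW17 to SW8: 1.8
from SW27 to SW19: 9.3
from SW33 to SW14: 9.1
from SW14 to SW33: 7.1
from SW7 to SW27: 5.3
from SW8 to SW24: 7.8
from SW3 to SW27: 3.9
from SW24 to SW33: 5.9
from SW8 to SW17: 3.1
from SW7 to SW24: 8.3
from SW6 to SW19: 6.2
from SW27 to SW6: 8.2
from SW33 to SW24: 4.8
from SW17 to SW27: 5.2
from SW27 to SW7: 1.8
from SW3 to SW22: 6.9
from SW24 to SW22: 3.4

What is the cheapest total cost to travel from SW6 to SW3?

22.3

Running Dijkstra from SW6:
SW6: 0
SW27: 5.2  (via SW6)
SW19: 6.2  (via SW6)
SW7: 7  (via SW27)
SW17: 13.7  (via SW27)
SW24: 15.3  (via SW7)
SW8: 15.5  (via SW17)
SW22: 18.7  (via SW24)
SW33: 21.2  (via SW24)
SW34: 21.8  (via SW17)
SW3: 22.3  (via SW34)
Shortest route: SW6–SW27–SW17–SW34–SW3 = 22.3.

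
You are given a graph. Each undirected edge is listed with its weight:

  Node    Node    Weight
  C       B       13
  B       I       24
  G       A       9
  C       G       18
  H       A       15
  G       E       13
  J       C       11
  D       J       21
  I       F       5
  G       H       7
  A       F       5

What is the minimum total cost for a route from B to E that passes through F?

Shortest B→F: B → I → F = 29
Best F to E: F → A → G → E costing 27
Total via F: 29 + 27 = 56.

56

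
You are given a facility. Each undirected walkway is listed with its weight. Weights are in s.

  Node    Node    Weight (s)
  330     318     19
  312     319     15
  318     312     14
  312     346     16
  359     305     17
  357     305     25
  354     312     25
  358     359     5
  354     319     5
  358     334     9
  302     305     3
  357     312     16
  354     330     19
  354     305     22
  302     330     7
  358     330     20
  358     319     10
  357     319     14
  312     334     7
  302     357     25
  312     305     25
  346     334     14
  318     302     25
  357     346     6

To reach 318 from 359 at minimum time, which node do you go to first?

Candidate routes:
359 → 358 → 334 → 312 → 318: 5+9+7+14 = 35
359 → 358 → 330 → 318: 5+20+19 = 44
Cheapest is 359 → 358 → 334 → 312 → 318 at 35 s.
So from 359 the first move is to 358.

358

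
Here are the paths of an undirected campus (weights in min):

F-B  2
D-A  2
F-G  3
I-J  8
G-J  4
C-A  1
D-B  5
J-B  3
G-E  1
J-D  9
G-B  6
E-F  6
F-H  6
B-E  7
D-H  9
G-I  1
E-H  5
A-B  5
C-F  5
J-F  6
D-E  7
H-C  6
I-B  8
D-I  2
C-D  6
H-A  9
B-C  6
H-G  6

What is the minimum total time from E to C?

Compare a few routes:
E - D - A - C: 7+2+1 = 10
E - G - I - D - C: 1+1+2+6 = 10
E - G - I - D - A - C: 1+1+2+2+1 = 7
E - G - F - C: 1+3+5 = 9
The minimum is 7 min via E - G - I - D - A - C.

7 min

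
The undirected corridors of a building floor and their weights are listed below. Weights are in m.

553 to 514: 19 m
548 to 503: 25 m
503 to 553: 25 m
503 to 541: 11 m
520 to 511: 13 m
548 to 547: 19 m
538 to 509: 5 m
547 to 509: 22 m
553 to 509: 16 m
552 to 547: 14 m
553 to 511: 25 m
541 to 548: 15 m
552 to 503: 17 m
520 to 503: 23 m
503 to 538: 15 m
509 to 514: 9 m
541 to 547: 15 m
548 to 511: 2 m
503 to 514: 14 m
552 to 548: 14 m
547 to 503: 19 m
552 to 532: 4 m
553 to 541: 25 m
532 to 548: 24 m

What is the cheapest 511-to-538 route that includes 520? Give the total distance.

Shortest 511→520: 511–520 = 13
Best 520 to 538: 520–503–538 costing 38
Total via 520: 13 + 38 = 51 m.

51 m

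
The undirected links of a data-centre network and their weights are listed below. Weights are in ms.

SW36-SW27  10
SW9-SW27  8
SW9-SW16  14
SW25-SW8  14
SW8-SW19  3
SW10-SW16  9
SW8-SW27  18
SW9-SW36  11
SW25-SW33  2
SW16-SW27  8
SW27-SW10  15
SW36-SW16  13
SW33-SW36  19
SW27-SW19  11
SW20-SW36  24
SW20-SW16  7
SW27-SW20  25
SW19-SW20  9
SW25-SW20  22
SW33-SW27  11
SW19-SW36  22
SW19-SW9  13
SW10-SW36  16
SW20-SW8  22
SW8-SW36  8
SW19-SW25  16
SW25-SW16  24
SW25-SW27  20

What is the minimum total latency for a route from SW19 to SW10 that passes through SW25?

44 ms

Best SW19 to SW25: SW19 → SW25 costing 16
Shortest SW25→SW10: SW25 → SW33 → SW27 → SW10 = 28
Total via SW25: 16 + 28 = 44 ms.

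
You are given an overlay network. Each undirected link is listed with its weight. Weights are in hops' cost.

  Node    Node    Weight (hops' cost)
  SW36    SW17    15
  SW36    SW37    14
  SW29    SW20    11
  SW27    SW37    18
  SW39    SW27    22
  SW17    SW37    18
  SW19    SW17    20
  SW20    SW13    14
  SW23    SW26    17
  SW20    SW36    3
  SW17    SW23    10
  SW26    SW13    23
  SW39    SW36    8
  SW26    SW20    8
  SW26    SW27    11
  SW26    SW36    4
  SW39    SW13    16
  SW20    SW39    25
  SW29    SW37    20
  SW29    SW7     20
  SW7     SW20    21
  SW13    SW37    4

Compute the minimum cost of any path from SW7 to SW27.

39 hops' cost

Settle nodes by increasing distance from SW7:
SW7: 0
SW29: 20  (via SW7)
SW20: 21  (via SW7)
SW36: 24  (via SW20)
SW26: 28  (via SW36)
SW39: 32  (via SW36)
SW13: 35  (via SW20)
SW37: 38  (via SW36)
SW27: 39  (via SW26)
Shortest route: SW7–SW20–SW36–SW26–SW27 = 39 hops' cost.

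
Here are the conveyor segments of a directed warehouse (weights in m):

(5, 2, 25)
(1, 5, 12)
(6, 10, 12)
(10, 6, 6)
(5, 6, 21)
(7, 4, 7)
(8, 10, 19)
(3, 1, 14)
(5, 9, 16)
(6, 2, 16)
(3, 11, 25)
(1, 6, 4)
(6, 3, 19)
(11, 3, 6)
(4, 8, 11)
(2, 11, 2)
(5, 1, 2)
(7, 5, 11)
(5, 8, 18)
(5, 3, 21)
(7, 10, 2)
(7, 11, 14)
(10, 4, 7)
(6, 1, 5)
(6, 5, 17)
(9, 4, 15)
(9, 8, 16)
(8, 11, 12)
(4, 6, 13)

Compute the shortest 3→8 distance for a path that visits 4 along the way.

Best 3 to 4: 3 → 1 → 6 → 10 → 4 costing 37
Shortest 4→8: 4 → 8 = 11
Total via 4: 37 + 11 = 48 m.

48 m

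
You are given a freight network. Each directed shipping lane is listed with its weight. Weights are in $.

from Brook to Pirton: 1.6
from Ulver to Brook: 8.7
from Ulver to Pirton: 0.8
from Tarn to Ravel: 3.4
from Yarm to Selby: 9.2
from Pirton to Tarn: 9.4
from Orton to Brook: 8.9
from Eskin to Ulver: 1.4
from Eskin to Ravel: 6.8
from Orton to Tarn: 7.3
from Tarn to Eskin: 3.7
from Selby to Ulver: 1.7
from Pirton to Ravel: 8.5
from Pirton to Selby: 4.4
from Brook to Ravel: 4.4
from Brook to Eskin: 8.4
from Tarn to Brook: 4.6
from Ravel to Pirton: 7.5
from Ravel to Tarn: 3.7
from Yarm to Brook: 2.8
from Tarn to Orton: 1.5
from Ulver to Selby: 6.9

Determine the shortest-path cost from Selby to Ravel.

Shortest distances from Selby:
Selby: 0
Ulver: 1.7  (via Selby)
Pirton: 2.5  (via Ulver)
Brook: 10.4  (via Ulver)
Ravel: 11  (via Pirton)
Shortest route: Selby–Ulver–Pirton–Ravel = $11.

$11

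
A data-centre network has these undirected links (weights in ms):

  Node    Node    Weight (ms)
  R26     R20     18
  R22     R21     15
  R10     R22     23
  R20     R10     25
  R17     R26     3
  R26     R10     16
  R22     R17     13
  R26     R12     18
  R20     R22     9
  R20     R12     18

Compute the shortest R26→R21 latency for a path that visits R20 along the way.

42 ms

Shortest R26→R20: R26 → R20 = 18
Best R20 to R21: R20 → R22 → R21 costing 24
Total via R20: 18 + 24 = 42 ms.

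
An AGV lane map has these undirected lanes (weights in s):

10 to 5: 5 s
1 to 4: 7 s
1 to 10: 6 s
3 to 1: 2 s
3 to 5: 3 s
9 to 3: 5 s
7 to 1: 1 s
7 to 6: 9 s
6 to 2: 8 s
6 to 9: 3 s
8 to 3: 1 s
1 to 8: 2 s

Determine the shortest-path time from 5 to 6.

Settle nodes by increasing distance from 5:
5: 0
3: 3  (via 5)
8: 4  (via 3)
1: 5  (via 3)
10: 5  (via 5)
7: 6  (via 1)
9: 8  (via 3)
6: 11  (via 9)
Shortest route: 5–3–9–6 = 11 s.

11 s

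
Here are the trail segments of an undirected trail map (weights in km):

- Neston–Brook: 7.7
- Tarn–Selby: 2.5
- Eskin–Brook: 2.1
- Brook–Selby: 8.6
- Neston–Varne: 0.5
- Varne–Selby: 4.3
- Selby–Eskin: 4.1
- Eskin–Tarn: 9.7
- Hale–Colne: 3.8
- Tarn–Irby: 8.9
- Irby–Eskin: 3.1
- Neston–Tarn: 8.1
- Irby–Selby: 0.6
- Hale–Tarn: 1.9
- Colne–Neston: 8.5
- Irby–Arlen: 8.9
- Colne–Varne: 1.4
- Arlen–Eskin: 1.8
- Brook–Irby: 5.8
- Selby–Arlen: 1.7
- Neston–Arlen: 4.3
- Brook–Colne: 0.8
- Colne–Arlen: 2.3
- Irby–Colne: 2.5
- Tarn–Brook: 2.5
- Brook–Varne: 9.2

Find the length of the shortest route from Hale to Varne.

5.2 km

Candidate routes:
Hale - Tarn - Selby - Varne: 1.9+2.5+4.3 = 8.7
Hale - Colne - Varne: 3.8+1.4 = 5.2
Hale - Tarn - Brook - Colne - Varne: 1.9+2.5+0.8+1.4 = 6.6
Cheapest is Hale - Colne - Varne at 5.2 km.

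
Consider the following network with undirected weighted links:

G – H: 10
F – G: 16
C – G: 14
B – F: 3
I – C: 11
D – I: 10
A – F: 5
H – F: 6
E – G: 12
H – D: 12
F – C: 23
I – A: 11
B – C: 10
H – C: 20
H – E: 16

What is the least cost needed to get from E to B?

Shortest distances from E:
E: 0
G: 12  (via E)
H: 16  (via E)
F: 22  (via H)
B: 25  (via F)
Shortest route: E–H–F–B = 25.

25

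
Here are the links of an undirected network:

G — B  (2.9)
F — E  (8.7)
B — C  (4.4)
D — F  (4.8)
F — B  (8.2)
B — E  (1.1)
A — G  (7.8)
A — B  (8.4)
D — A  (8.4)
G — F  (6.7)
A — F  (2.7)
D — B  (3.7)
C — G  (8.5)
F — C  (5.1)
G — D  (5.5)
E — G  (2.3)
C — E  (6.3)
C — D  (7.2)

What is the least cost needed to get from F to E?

8.7

Enumerating some paths:
F–G–E: 6.7+2.3 = 9
F–E: 8.7 = 8.7
F–B–E: 8.2+1.1 = 9.3
Cheapest is F–E at 8.7.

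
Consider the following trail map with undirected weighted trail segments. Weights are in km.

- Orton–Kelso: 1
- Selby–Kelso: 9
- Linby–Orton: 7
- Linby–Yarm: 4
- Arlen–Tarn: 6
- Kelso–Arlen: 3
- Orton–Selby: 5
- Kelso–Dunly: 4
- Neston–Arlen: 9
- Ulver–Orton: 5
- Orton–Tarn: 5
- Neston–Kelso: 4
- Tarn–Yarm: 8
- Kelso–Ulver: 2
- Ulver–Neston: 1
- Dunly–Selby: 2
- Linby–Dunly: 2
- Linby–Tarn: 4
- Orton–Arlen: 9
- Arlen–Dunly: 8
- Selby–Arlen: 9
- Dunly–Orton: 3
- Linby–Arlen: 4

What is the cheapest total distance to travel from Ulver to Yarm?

12 km

Running Dijkstra from Ulver:
Ulver: 0
Neston: 1  (via Ulver)
Kelso: 2  (via Ulver)
Orton: 3  (via Kelso)
Arlen: 5  (via Kelso)
Dunly: 6  (via Kelso)
Tarn: 8  (via Orton)
Selby: 8  (via Orton)
Linby: 8  (via Dunly)
Yarm: 12  (via Linby)
Shortest route: Ulver → Kelso → Dunly → Linby → Yarm = 12 km.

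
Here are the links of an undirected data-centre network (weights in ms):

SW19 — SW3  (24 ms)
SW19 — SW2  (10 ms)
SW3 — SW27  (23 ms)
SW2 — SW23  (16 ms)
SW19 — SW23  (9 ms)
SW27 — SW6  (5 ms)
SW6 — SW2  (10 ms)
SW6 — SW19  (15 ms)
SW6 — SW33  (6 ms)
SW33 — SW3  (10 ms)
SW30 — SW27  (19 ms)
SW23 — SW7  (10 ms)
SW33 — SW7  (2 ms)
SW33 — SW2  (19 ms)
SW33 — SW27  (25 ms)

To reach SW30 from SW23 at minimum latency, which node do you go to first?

Enumerating some paths:
SW23–SW19–SW6–SW27–SW30: 9+15+5+19 = 48
SW23–SW7–SW33–SW6–SW27–SW30: 10+2+6+5+19 = 42
The minimum is 42 ms via SW23–SW7–SW33–SW6–SW27–SW30.
So from SW23 the first move is to SW7.

SW7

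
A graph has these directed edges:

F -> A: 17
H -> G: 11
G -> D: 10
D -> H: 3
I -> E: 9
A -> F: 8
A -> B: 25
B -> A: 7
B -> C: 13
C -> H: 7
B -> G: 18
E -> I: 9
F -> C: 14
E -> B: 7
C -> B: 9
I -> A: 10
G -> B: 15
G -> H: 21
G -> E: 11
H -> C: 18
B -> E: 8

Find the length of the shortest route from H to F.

41

Enumerating some paths:
H → C → B → A → F: 18+9+7+8 = 42
H → G → E → B → A → F: 11+11+7+7+8 = 44
H → G → B → A → F: 11+15+7+8 = 41
The minimum is 41 via H → G → B → A → F.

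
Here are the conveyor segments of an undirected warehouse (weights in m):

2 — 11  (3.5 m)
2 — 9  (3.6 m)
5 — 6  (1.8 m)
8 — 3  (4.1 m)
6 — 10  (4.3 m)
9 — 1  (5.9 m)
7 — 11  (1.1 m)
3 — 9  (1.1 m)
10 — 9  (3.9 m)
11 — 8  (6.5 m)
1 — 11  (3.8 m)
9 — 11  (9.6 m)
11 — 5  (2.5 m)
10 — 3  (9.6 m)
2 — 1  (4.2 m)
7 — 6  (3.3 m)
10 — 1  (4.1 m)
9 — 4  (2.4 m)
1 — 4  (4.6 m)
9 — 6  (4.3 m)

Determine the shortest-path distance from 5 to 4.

Settle nodes by increasing distance from 5:
5: 0
6: 1.8  (via 5)
11: 2.5  (via 5)
7: 3.6  (via 11)
2: 6  (via 11)
9: 6.1  (via 6)
10: 6.1  (via 6)
1: 6.3  (via 11)
3: 7.2  (via 9)
4: 8.5  (via 9)
Shortest route: 5 → 6 → 9 → 4 = 8.5 m.

8.5 m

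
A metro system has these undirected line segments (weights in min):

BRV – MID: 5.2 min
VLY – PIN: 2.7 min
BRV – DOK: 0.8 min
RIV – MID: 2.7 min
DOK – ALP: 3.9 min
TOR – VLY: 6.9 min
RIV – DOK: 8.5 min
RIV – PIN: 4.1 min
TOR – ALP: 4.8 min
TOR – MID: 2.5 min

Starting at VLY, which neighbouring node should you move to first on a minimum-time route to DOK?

Compare a few routes:
VLY - PIN - RIV - MID - BRV - DOK: 2.7+4.1+2.7+5.2+0.8 = 15.5
VLY - TOR - ALP - DOK: 6.9+4.8+3.9 = 15.6
VLY - TOR - MID - BRV - DOK: 6.9+2.5+5.2+0.8 = 15.4
VLY - PIN - RIV - DOK: 2.7+4.1+8.5 = 15.3
Cheapest is VLY - PIN - RIV - DOK at 15.3 min.
So from VLY the first move is to PIN.

PIN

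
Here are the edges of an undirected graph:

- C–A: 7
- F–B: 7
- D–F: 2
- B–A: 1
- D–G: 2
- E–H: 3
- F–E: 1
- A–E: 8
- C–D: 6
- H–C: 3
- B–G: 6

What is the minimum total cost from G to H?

8

Enumerating some paths:
G - D - C - H: 2+6+3 = 11
G - B - A - C - H: 6+1+7+3 = 17
G - D - F - E - H: 2+2+1+3 = 8
The minimum is 8 via G - D - F - E - H.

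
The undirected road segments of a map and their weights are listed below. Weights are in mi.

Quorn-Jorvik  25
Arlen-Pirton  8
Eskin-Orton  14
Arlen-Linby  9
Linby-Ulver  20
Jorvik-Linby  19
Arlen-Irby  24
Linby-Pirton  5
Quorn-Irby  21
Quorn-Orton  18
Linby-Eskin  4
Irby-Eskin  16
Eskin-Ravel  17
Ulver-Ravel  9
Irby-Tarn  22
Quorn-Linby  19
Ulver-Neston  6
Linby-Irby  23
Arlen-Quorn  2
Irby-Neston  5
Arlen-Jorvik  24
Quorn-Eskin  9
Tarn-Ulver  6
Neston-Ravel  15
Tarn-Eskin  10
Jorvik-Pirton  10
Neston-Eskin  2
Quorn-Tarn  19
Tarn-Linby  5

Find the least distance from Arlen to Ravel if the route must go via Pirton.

Best Arlen to Pirton: Arlen–Pirton costing 8
Shortest Pirton→Ravel: Pirton–Linby–Tarn–Ulver–Ravel = 25
Total via Pirton: 8 + 25 = 33 mi.

33 mi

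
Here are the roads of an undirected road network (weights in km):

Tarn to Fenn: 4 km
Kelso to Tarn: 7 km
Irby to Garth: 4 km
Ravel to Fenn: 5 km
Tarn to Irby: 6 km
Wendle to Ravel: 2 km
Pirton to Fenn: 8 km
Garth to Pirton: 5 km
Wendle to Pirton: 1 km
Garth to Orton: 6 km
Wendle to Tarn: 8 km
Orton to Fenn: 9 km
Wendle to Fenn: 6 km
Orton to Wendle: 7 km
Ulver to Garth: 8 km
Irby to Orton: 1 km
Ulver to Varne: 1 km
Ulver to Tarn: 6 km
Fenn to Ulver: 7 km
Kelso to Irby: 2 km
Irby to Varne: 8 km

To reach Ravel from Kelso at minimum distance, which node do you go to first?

Candidate routes:
Kelso → Tarn → Fenn → Ravel: 7+4+5 = 16
Kelso → Irby → Garth → Pirton → Wendle → Ravel: 2+4+5+1+2 = 14
Kelso → Tarn → Wendle → Ravel: 7+8+2 = 17
Kelso → Irby → Orton → Wendle → Ravel: 2+1+7+2 = 12
Cheapest is Kelso → Irby → Orton → Wendle → Ravel at 12 km.
So from Kelso the first move is to Irby.

Irby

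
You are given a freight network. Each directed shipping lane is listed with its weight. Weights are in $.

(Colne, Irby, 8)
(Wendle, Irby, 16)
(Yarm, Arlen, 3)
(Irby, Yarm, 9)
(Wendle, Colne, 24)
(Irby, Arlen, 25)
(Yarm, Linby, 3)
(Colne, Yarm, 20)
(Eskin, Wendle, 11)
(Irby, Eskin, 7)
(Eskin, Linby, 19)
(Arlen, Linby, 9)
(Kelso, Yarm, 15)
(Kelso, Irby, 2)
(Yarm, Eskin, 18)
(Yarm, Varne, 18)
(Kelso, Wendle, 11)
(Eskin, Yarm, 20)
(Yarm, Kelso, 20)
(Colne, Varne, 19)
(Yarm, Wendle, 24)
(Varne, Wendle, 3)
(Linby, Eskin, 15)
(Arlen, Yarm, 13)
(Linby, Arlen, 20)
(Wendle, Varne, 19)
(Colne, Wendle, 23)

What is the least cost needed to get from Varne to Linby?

Compare a few routes:
Varne → Wendle → Irby → Yarm → Linby: 3+16+9+3 = 31
Varne → Wendle → Irby → Yarm → Arlen → Linby: 3+16+9+3+9 = 40
The minimum is $31 via Varne → Wendle → Irby → Yarm → Linby.

$31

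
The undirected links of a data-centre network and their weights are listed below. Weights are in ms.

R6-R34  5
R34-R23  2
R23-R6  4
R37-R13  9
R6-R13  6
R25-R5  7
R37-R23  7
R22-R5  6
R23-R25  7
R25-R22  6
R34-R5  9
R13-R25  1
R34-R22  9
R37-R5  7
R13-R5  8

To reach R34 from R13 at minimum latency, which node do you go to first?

Compare a few routes:
R13 - R25 - R23 - R34: 1+7+2 = 10
R13 - R6 - R23 - R34: 6+4+2 = 12
R13 - R6 - R34: 6+5 = 11
R13 - R25 - R22 - R34: 1+6+9 = 16
Cheapest is R13 - R25 - R23 - R34 at 10 ms.
So from R13 the first move is to R25.

R25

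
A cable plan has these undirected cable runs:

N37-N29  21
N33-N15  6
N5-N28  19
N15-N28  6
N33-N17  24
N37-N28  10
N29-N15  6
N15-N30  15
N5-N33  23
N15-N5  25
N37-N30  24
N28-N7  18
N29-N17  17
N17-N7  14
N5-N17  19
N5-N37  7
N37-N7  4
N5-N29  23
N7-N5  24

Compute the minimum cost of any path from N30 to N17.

38

Settle nodes by increasing distance from N30:
N30: 0
N15: 15  (via N30)
N28: 21  (via N15)
N33: 21  (via N15)
N29: 21  (via N15)
N37: 24  (via N30)
N7: 28  (via N37)
N5: 31  (via N37)
N17: 38  (via N29)
Shortest route: N30 → N15 → N29 → N17 = 38.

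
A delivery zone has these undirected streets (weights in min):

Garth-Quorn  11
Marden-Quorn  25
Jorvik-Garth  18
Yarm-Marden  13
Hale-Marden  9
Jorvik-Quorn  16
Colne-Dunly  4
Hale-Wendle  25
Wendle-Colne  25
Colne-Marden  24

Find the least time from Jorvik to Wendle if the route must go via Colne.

90 min

Shortest Jorvik→Colne: Jorvik–Quorn–Marden–Colne = 65
Best Colne to Wendle: Colne–Wendle costing 25
Total via Colne: 65 + 25 = 90 min.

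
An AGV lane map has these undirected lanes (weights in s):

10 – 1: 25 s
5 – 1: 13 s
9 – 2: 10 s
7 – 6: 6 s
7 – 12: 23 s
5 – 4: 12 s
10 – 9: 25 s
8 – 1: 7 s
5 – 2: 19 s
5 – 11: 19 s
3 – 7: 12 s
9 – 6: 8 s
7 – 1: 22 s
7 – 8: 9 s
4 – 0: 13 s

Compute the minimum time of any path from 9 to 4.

41 s

Running Dijkstra from 9:
9: 0
6: 8  (via 9)
2: 10  (via 9)
7: 14  (via 6)
8: 23  (via 7)
10: 25  (via 9)
3: 26  (via 7)
5: 29  (via 2)
1: 30  (via 8)
12: 37  (via 7)
4: 41  (via 5)
Shortest route: 9–2–5–4 = 41 s.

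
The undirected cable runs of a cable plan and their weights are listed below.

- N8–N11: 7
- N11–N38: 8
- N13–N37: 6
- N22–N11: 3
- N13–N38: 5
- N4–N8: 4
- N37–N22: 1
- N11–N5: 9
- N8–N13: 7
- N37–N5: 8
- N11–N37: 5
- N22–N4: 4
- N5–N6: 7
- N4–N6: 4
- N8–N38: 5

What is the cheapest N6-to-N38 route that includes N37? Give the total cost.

Best N6 to N37: N6 → N4 → N22 → N37 costing 9
Shortest N37→N38: N37 → N13 → N38 = 11
Total via N37: 9 + 11 = 20.

20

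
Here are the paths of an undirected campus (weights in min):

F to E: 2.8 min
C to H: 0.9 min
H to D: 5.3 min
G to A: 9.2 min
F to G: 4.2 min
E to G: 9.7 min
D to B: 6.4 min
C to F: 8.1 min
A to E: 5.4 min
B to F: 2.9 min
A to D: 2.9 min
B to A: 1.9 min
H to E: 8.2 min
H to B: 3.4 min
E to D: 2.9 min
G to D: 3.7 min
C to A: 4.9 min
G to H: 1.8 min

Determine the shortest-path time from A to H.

5.3 min

Shortest distances from A:
A: 0
B: 1.9  (via A)
D: 2.9  (via A)
F: 4.8  (via B)
C: 4.9  (via A)
H: 5.3  (via B)
Shortest route: A–B–H = 5.3 min.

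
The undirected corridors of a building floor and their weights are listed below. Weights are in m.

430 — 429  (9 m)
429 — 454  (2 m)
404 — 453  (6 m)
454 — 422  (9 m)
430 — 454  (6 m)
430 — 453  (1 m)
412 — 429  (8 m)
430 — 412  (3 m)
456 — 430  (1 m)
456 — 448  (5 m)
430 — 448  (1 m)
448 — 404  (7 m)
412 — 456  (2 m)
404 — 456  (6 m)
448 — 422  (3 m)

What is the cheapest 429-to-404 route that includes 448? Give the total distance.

16 m

Best 429 to 448: 429–454–430–448 costing 9
Shortest 448→404: 448–404 = 7
Total via 448: 9 + 7 = 16 m.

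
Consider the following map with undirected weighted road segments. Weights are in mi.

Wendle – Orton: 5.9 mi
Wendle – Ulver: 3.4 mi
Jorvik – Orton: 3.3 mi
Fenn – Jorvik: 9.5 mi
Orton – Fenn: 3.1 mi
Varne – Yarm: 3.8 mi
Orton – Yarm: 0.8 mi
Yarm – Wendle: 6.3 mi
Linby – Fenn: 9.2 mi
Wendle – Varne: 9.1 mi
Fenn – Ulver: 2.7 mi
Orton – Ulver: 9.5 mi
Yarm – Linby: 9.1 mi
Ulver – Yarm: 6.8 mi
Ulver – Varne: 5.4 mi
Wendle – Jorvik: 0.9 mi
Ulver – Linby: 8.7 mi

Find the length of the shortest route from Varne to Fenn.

7.7 mi

Candidate routes:
Varne → Yarm → Orton → Fenn: 3.8+0.8+3.1 = 7.7
Varne → Ulver → Fenn: 5.4+2.7 = 8.1
Varne → Yarm → Orton → Jorvik → Wendle → Ulver → Fenn: 3.8+0.8+3.3+0.9+3.4+2.7 = 14.9
Varne → Yarm → Ulver → Fenn: 3.8+6.8+2.7 = 13.3
The minimum is 7.7 mi via Varne → Yarm → Orton → Fenn.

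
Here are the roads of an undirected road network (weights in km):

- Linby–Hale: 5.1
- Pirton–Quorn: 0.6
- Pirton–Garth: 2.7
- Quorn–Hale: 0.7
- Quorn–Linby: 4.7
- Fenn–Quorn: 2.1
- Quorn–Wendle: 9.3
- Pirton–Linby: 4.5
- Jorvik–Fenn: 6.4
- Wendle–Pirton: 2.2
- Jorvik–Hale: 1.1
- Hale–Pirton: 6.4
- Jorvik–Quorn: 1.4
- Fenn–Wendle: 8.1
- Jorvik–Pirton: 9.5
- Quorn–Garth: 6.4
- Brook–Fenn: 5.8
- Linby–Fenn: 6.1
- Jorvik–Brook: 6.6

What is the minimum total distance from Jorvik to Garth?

Enumerating some paths:
Jorvik - Hale - Quorn - Pirton - Garth: 1.1+0.7+0.6+2.7 = 5.1
Jorvik - Quorn - Pirton - Garth: 1.4+0.6+2.7 = 4.7
The minimum is 4.7 km via Jorvik - Quorn - Pirton - Garth.

4.7 km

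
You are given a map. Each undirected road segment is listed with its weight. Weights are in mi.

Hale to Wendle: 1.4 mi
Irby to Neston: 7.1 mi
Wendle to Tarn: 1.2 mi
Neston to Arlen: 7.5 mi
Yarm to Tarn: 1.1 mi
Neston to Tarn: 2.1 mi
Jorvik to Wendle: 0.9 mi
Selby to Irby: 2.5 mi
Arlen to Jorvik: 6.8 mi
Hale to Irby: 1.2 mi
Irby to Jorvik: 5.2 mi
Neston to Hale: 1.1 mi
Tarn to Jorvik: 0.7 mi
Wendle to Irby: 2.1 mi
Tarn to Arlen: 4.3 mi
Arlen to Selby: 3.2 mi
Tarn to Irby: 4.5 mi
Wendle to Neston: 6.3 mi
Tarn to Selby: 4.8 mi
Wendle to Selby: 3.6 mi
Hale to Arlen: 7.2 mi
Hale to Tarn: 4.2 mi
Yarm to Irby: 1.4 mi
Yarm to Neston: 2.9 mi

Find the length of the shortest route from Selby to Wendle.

3.6 mi

Shortest distances from Selby:
Selby: 0
Irby: 2.5  (via Selby)
Arlen: 3.2  (via Selby)
Wendle: 3.6  (via Selby)
Shortest route: Selby → Wendle = 3.6 mi.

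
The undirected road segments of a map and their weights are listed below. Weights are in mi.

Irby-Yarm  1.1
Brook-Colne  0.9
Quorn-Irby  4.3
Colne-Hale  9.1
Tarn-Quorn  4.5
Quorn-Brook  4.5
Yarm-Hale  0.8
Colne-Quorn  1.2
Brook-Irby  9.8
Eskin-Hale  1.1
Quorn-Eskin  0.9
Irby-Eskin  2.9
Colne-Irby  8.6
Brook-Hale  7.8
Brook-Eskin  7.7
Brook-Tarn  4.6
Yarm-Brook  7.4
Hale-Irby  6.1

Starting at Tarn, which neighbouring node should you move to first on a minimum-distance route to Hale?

Quorn

Candidate routes:
Tarn–Brook–Colne–Quorn–Eskin–Hale: 4.6+0.9+1.2+0.9+1.1 = 8.7
Tarn–Quorn–Eskin–Hale: 4.5+0.9+1.1 = 6.5
Tarn–Quorn–Eskin–Irby–Yarm–Hale: 4.5+0.9+2.9+1.1+0.8 = 10.2
Cheapest is Tarn–Quorn–Eskin–Hale at 6.5 mi.
So from Tarn the first move is to Quorn.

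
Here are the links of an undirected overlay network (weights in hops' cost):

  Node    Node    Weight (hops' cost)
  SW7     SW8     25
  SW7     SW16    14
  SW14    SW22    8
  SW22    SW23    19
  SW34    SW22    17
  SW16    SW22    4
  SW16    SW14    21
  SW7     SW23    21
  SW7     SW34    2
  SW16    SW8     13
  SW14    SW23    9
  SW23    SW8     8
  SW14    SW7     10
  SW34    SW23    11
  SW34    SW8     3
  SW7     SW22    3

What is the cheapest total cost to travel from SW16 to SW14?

Enumerating some paths:
SW16 - SW14: 21 = 21
SW16 - SW22 - SW7 - SW14: 4+3+10 = 17
SW16 - SW22 - SW14: 4+8 = 12
Cheapest is SW16 - SW22 - SW14 at 12 hops' cost.

12 hops' cost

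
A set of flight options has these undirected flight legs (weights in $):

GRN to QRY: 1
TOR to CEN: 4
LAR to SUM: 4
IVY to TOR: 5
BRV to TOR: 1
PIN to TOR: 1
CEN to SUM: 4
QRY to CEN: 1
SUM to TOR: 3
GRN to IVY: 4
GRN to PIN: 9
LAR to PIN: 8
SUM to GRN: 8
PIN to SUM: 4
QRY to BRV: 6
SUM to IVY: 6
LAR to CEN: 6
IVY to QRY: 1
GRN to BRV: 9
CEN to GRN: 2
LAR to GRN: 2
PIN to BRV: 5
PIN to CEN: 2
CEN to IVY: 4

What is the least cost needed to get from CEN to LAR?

$4

Settle nodes by increasing distance from CEN:
CEN: 0
QRY: 1  (via CEN)
PIN: 2  (via CEN)
GRN: 2  (via CEN)
IVY: 2  (via QRY)
TOR: 3  (via PIN)
LAR: 4  (via GRN)
Shortest route: CEN → GRN → LAR = $4.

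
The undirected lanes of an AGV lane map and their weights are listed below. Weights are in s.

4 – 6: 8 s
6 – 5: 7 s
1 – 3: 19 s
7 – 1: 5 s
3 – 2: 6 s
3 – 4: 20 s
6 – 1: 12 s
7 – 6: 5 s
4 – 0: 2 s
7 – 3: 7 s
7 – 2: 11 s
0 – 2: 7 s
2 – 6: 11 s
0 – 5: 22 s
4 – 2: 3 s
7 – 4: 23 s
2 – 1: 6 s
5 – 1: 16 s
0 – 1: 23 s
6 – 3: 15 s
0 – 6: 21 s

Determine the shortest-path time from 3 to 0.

Enumerating some paths:
3 - 7 - 6 - 4 - 0: 7+5+8+2 = 22
3 - 4 - 0: 20+2 = 22
3 - 2 - 0: 6+7 = 13
3 - 2 - 4 - 0: 6+3+2 = 11
The minimum is 11 s via 3 - 2 - 4 - 0.

11 s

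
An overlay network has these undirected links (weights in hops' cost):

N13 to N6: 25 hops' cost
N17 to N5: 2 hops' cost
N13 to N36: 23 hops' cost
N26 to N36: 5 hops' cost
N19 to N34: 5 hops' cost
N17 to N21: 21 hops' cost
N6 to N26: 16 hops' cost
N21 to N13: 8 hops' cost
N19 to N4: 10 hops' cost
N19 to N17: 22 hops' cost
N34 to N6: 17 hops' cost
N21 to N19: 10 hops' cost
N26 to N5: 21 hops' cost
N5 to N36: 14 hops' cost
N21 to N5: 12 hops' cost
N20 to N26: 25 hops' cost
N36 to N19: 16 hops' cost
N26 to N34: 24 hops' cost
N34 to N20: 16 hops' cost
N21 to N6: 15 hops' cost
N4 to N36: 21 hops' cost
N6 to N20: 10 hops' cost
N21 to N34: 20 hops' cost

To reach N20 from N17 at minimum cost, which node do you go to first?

Enumerating some paths:
N17 → N5 → N21 → N19 → N34 → N20: 2+12+10+5+16 = 45
N17 → N5 → N21 → N6 → N20: 2+12+15+10 = 39
N17 → N19 → N34 → N20: 22+5+16 = 43
The minimum is 39 hops' cost via N17 → N5 → N21 → N6 → N20.
So from N17 the first move is to N5.

N5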